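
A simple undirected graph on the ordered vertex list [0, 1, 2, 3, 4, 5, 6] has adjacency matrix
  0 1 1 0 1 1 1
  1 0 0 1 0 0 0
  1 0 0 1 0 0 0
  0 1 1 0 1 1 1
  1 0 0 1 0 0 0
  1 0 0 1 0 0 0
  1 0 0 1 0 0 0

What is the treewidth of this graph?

2

A width-2 tree decomposition is:
Bags: B1 = {0, 3, 5}  B2 = {0, 3, 4}  B3 = {0, 2, 3}  B4 = {0, 1, 3}  B5 = {0, 3, 6}
Tree: B1–B2, B2–B3, B3–B4, B4–B5
Each bag holds 3 vertices, so the decomposition has width 2, which upper-bounds the treewidth. The edges 0–5–3–4–0 form a cycle, so G is not a tree and its treewidth is at least 2. The upper and lower bounds meet at 2, so that is the treewidth.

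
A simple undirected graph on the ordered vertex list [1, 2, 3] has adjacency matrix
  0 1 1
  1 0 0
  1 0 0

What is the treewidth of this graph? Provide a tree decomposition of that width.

Each bag holds 2 vertices, so the decomposition has width 1, which upper-bounds the treewidth. G has an edge, so its treewidth is at least 1. Combining the bounds, tw(G) = 1.

Treewidth 1.
One optimal decomposition is:
Bags: B1 = {1, 3}  B2 = {1, 2}
Tree: B1–B2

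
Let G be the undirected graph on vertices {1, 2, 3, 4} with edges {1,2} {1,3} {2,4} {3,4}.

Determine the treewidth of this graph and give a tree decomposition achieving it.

Every bag has size at most 3, so the width is 3 − 1 = 2 and tw(G) ≤ 2. For the lower bound, G contains the cycle 4–2–1–3–4, so G is not a forest; only forests have treewidth ≤ 1, hence tw(G) ≥ 2. The upper and lower bounds meet at 2, so that is the treewidth.

Treewidth 2.
Bags: B1 = {1, 2, 4}  B2 = {1, 3, 4}
Tree: B1–B2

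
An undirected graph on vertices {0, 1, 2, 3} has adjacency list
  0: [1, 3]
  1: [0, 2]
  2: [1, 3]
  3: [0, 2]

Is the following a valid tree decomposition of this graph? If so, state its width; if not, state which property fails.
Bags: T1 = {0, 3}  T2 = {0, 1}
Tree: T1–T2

A tree decomposition must satisfy three properties: every vertex lies in some bag; for every edge, both endpoints lie together in some bag; and for every vertex, the bags containing it form a connected subtree. Here vertex 2 appears in no bag, so the decomposition is invalid.

No — vertex 2 appears in no bag.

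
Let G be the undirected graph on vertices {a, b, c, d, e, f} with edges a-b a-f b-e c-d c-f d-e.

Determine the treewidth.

A width-2 tree decomposition is:
Bags: B1 = {c, d, e}  B2 = {c, e, f}  B3 = {a, e, f}  B4 = {a, b, e}
Tree: B1–B2, B2–B3, B3–B4
Every bag has size at most 3, so the width is 3 − 1 = 2 and tw(G) ≤ 2. For the lower bound, G contains the cycle e–d–c–f–a–b–e, so G is not a forest; only forests have treewidth ≤ 1, hence tw(G) ≥ 2. Combining the bounds, tw(G) = 2.

2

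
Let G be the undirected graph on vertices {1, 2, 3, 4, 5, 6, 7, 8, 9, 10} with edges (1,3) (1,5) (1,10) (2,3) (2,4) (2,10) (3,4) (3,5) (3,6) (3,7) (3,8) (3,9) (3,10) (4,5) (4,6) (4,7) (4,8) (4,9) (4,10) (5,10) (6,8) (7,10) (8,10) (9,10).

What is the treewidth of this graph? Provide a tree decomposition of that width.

Treewidth 3.
Bags: B1 = {3, 4, 8, 10}  B2 = {3, 4, 6, 8}  B3 = {2, 3, 4, 10}  B4 = {3, 4, 9, 10}  B5 = {3, 4, 5, 10}  B6 = {3, 4, 7, 10}  B7 = {1, 3, 5, 10}
Tree: B1–B2, B1–B3, B3–B4, B4–B5, B3–B6, B5–B7

The largest bag has 4 vertices, giving width 3; this decomposition certifies tw(G) ≤ 3. Conversely, {1, 3, 5, 10} is a clique of size 4, and the vertices of any clique must share a bag in every tree decomposition; so some bag has ≥ 4 vertices and tw(G) ≥ 3. The upper and lower bounds meet at 3, so that is the treewidth.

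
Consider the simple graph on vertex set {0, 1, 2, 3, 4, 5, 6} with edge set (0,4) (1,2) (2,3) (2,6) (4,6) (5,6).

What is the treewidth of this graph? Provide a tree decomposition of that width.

The largest bag has 2 vertices, giving width 1; this decomposition certifies tw(G) ≤ 1. G has an edge, so its treewidth is at least 1. Combining the bounds, tw(G) = 1.

Treewidth 1.
One optimal decomposition is:
Bags: B1 = {5, 6}  B2 = {2, 6}  B3 = {4, 6}  B4 = {0, 4}  B5 = {1, 2}  B6 = {2, 3}
Tree: B1–B2, B1–B3, B3–B4, B2–B5, B2–B6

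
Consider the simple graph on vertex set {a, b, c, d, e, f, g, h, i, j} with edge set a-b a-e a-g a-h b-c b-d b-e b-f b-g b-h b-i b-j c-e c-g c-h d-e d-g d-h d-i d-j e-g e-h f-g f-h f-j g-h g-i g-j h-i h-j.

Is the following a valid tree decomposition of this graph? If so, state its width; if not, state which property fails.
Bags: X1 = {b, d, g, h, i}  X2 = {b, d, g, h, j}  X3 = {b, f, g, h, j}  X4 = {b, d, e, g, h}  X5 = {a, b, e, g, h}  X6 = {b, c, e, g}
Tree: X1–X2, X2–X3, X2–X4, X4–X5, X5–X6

A tree decomposition must satisfy three properties: every vertex lies in some bag; for every edge, both endpoints lie together in some bag; and for every vertex, the bags containing it form a connected subtree. Here edge (h,c) lies in no bag, so the decomposition is invalid.

No — edge (h,c) lies in no bag.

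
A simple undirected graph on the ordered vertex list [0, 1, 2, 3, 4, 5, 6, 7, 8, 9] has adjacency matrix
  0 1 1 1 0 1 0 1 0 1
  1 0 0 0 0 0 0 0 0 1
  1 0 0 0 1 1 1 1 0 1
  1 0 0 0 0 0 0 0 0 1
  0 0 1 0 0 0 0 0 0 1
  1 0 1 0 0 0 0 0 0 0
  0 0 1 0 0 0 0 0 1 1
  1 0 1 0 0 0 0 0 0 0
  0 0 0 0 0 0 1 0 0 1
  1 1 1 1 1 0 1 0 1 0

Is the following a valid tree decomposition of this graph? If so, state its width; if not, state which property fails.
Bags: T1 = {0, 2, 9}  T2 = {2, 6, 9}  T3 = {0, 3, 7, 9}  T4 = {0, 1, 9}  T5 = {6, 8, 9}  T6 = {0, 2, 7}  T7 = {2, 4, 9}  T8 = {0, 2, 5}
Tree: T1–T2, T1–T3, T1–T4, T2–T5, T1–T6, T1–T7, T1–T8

No — bags containing vertex 7 are not connected in the tree.

A tree decomposition must satisfy three properties: every vertex lies in some bag; for every edge, both endpoints lie together in some bag; and for every vertex, the bags containing it form a connected subtree. Here bags containing vertex 7 are not connected in the tree, so the decomposition is invalid.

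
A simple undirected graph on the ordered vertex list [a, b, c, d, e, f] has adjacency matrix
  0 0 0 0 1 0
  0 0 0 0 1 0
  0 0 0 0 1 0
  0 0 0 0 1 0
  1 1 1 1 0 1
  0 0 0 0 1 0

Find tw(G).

1

A width-1 tree decomposition is:
Bags: B1 = {a, e}  B2 = {e, f}  B3 = {b, e}  B4 = {c, e}  B5 = {d, e}
Tree: B1–B2, B2–B3, B2–B4, B1–B5
Every bag has size at most 2, so the width is 2 − 1 = 1 and tw(G) ≤ 1. G has an edge, so its treewidth is at least 1. Combining the bounds, tw(G) = 1.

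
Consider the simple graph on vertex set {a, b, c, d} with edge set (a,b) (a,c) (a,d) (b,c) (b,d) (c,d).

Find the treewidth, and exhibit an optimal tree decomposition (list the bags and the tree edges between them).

Treewidth 3.
Bags: B1 = {a, b, c, d}
Tree: (single bag)

With just one bag of size 4, the width is 4 − 1 = 3, so tw(G) ≤ 3. On the other hand G contains the 4-clique {a, b, c, d}. A clique must lie in a single bag of any decomposition, so no decomposition can have width below 3. Combining the bounds, tw(G) = 3.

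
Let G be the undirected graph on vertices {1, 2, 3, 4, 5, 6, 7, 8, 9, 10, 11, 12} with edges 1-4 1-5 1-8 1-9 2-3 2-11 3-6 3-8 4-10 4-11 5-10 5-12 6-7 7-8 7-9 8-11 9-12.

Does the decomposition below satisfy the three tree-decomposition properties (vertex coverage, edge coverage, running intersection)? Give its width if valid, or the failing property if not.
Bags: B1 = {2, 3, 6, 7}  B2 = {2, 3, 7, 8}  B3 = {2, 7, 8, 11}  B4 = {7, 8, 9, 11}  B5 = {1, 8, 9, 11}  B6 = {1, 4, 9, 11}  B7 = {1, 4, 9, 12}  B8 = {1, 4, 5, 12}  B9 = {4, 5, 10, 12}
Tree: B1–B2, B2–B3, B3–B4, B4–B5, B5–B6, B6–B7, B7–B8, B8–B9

Vertex coverage: the bags together contain {1, 2, 3, 4, 5, 6, 7, 8, 9, 10, 11, 12}, the full vertex set. Edge coverage: each edge of G has both endpoints in at least one bag. Running intersection: for every vertex, the bags containing it form a connected subtree. All three properties hold, so this is a valid tree decomposition of width max|bag| − 1 = 3, and hence tw(G) ≤ 3.

Yes; width 3.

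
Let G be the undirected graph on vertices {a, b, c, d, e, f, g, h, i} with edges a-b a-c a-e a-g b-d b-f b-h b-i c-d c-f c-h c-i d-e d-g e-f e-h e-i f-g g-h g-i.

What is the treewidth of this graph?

4

A width-4 tree decomposition is:
Bags: B1 = {b, c, e, g, h}  B2 = {a, b, c, e, g}  B3 = {b, c, e, g, i}  B4 = {b, c, d, e, g}  B5 = {b, c, e, f, g}
Tree: B1–B2, B2–B3, B3–B4, B4–B5
Each bag holds 5 vertices, so the decomposition has width 4, which upper-bounds the treewidth. For the lower bound: the 5 vertex sets {b,h}, {a,e}, {c,i}, {g}, {d} are disjoint, each induces a connected subgraph, and every pair is joined by at least one edge of G. Contracting each set to a single vertex therefore yields K_{5} as a minor, and since treewidth is minor-monotone, tw(G) ≥ tw(K_{5}) = 4. Therefore the treewidth is 4.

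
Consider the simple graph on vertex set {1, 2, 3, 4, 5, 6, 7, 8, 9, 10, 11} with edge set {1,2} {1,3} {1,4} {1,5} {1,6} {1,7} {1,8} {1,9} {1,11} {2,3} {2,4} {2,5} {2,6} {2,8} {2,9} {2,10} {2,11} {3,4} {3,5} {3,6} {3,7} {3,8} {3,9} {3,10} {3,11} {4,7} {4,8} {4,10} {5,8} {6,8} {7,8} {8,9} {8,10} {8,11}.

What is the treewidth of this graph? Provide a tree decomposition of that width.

Every bag has size at most 5, so the width is 5 − 1 = 4 and tw(G) ≤ 4. For the lower bound, the 5 vertices {1, 2, 3, 4, 8} are pairwise adjacent, and any tree decomposition puts a clique entirely inside one bag — forcing width ≥ 4. Therefore the treewidth is 4.

Treewidth 4.
Bags: B1 = {1, 2, 3, 8, 11}  B2 = {1, 2, 3, 8, 9}  B3 = {1, 2, 3, 4, 8}  B4 = {1, 3, 4, 7, 8}  B5 = {1, 2, 3, 6, 8}  B6 = {2, 3, 4, 8, 10}  B7 = {1, 2, 3, 5, 8}
Tree: B1–B2, B2–B3, B3–B4, B3–B5, B3–B6, B2–B7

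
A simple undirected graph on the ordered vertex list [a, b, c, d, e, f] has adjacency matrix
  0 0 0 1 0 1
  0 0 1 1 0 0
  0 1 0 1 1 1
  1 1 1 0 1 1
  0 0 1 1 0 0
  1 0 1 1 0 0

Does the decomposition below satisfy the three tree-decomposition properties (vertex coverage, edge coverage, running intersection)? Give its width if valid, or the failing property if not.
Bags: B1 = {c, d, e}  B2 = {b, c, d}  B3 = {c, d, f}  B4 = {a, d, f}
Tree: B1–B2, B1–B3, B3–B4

Yes; width 2.

Every vertex of G appears in some bag (union = {a, b, c, d, e, f}); every edge is covered by a bag; and for each vertex v the set of bags containing v is connected in the bag tree. The decomposition is therefore valid. The largest bag has 3 vertices, so the width is 2.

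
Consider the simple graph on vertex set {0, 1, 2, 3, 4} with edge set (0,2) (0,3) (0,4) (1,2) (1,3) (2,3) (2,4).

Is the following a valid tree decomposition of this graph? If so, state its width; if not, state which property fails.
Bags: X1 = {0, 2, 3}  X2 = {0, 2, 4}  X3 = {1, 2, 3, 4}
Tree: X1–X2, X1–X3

A tree decomposition must satisfy three properties: every vertex lies in some bag; for every edge, both endpoints lie together in some bag; and for every vertex, the bags containing it form a connected subtree. Here bags containing vertex 4 are not connected in the tree, so the decomposition is invalid.

No — bags containing vertex 4 are not connected in the tree.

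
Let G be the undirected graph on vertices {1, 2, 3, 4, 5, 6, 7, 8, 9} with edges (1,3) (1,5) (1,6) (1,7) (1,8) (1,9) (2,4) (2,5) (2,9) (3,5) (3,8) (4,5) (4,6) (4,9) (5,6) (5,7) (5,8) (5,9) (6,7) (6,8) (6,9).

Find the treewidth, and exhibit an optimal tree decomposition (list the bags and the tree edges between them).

Treewidth 3.
One optimal decomposition is:
Bags: B1 = {4, 5, 6, 9}  B2 = {1, 5, 6, 9}  B3 = {1, 5, 6, 7}  B4 = {1, 5, 6, 8}  B5 = {1, 3, 5, 8}  B6 = {2, 4, 5, 9}
Tree: B1–B2, B2–B3, B3–B4, B4–B5, B1–B6

Each bag holds 4 vertices, so the decomposition has width 3, which upper-bounds the treewidth. Conversely, {1, 3, 5, 8} is a clique of size 4, and the vertices of any clique must share a bag in every tree decomposition; so some bag has ≥ 4 vertices and tw(G) ≥ 3. Therefore the treewidth is 3.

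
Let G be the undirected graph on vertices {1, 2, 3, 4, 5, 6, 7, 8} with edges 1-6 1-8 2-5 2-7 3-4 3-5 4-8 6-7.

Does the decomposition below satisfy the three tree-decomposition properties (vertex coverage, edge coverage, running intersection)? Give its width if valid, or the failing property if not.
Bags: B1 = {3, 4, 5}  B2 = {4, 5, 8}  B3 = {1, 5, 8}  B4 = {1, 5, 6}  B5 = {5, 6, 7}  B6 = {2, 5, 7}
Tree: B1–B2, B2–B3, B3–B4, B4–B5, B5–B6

Checking the three conditions: (i) the bags cover all of {1, 2, 3, 4, 5, 6, 7, 8}; (ii) for each edge, some bag contains both endpoints; (iii) the bags containing any fixed vertex form a subtree. All hold, so the decomposition is valid with width 3 − 1 = 2.

Yes; width 2.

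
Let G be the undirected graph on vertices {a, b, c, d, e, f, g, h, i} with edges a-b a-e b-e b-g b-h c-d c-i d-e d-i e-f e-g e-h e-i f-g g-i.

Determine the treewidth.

2

A width-2 tree decomposition is:
Bags: B1 = {e, g, i}  B2 = {b, e, g}  B3 = {d, e, i}  B4 = {e, f, g}  B5 = {c, d, i}  B6 = {a, b, e}  B7 = {b, e, h}
Tree: B1–B2, B1–B3, B2–B4, B3–B5, B2–B6, B2–B7
The largest bag has 3 vertices, giving width 2; this decomposition certifies tw(G) ≤ 2. On the other hand G contains the 3-clique {d, e, i}. A clique must lie in a single bag of any decomposition, so no decomposition can have width below 2. Therefore the treewidth is 2.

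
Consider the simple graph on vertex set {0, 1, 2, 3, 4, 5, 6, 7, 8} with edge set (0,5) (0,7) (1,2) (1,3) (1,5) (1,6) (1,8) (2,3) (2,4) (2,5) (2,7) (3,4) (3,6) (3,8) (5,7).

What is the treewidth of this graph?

A width-2 tree decomposition is:
Bags: B1 = {1, 3, 8}  B2 = {1, 2, 3}  B3 = {1, 2, 5}  B4 = {2, 5, 7}  B5 = {1, 3, 6}  B6 = {2, 3, 4}  B7 = {0, 5, 7}
Tree: B1–B2, B2–B3, B3–B4, B1–B5, B2–B6, B4–B7
Each bag holds 3 vertices, so the decomposition has width 2, which upper-bounds the treewidth. For the lower bound, the 3 vertices {0, 5, 7} are pairwise adjacent, and any tree decomposition puts a clique entirely inside one bag — forcing width ≥ 2. Therefore the treewidth is 2.

2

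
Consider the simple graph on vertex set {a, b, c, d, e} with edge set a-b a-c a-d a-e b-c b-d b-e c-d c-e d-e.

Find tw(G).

4

A width-4 tree decomposition is:
Bags: B1 = {a, b, c, d, e}
Tree: (single bag)
With just one bag of size 5, the width is 5 − 1 = 4, so tw(G) ≤ 4. Conversely, {a, b, c, d, e} is a clique of size 5, and the vertices of any clique must share a bag in every tree decomposition; so some bag has ≥ 5 vertices and tw(G) ≥ 4. The upper and lower bounds meet at 4, so that is the treewidth.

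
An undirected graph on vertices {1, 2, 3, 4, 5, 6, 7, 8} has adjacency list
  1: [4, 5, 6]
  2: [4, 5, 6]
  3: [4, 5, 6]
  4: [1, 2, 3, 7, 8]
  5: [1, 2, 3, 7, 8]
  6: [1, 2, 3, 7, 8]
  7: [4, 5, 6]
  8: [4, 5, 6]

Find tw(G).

A width-3 tree decomposition is:
Bags: B1 = {4, 5, 6, 7}  B2 = {1, 4, 5, 6}  B3 = {4, 5, 6, 8}  B4 = {3, 4, 5, 6}  B5 = {2, 4, 5, 6}
Tree: B1–B2, B2–B3, B3–B4, B4–B5
Each bag holds 4 vertices, so the decomposition has width 3, which upper-bounds the treewidth. For the lower bound: the 4 vertex sets {6,7}, {1,5}, {4}, {8} are disjoint, each induces a connected subgraph, and every pair is joined by at least one edge of G. Contracting each set to a single vertex therefore yields K_{4} as a minor, and since treewidth is minor-monotone, tw(G) ≥ tw(K_{4}) = 3. Therefore the treewidth is 3.

3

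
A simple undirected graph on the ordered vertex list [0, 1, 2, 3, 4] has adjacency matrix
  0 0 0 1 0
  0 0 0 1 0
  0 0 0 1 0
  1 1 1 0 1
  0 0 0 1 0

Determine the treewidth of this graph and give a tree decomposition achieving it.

Every bag has size at most 2, so the width is 2 − 1 = 1 and tw(G) ≤ 1. Any graph with an edge has treewidth ≥ 1, and G has the edge 3–4. Combining the bounds, tw(G) = 1.

Treewidth 1.
Bags: B1 = {3, 4}  B2 = {1, 3}  B3 = {0, 3}  B4 = {2, 3}
Tree: B1–B2, B2–B3, B3–B4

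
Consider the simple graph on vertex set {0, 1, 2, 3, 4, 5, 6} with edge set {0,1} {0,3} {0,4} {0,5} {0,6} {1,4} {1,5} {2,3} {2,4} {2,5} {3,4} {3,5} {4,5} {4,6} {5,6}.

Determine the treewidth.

3

A width-3 tree decomposition is:
Bags: B1 = {0, 3, 4, 5}  B2 = {2, 3, 4, 5}  B3 = {0, 4, 5, 6}  B4 = {0, 1, 4, 5}
Tree: B1–B2, B1–B3, B1–B4
The largest bag has 4 vertices, giving width 3; this decomposition certifies tw(G) ≤ 3. Conversely, {0, 1, 4, 5} is a clique of size 4, and the vertices of any clique must share a bag in every tree decomposition; so some bag has ≥ 4 vertices and tw(G) ≥ 3. Hence tw(G) = 3 exactly.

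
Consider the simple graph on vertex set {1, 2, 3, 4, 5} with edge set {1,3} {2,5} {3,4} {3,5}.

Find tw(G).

1

A width-1 tree decomposition is:
Bags: B1 = {3, 4}  B2 = {3, 5}  B3 = {2, 5}  B4 = {1, 3}
Tree: B1–B2, B2–B3, B2–B4
Each bag holds 2 vertices, so the decomposition has width 1, which upper-bounds the treewidth. Since G has at least one edge (e.g. 4–3), it is not an edgeless graph, so tw(G) ≥ 1. The upper and lower bounds meet at 1, so that is the treewidth.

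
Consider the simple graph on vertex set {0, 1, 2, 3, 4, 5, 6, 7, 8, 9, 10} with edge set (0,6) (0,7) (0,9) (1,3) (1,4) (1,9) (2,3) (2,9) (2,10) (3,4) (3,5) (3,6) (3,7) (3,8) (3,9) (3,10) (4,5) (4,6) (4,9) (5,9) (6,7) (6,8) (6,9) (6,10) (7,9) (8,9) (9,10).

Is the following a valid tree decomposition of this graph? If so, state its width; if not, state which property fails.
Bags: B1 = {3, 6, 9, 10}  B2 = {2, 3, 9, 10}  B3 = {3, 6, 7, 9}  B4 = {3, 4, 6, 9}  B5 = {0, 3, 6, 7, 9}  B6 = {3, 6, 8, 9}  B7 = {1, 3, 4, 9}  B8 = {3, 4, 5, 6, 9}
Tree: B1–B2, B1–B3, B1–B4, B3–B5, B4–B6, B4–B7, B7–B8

A tree decomposition must satisfy three properties: every vertex lies in some bag; for every edge, both endpoints lie together in some bag; and for every vertex, the bags containing it form a connected subtree. Here bags containing vertex 6 are not connected in the tree, so the decomposition is invalid.

No — bags containing vertex 6 are not connected in the tree.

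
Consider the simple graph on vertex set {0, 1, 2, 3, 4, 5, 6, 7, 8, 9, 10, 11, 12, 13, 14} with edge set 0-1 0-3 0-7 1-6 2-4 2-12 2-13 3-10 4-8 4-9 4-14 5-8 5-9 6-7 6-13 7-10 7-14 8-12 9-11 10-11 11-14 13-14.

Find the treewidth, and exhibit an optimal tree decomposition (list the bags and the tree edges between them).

Treewidth 3.
One such decomposition:
Bags: B1 = {2, 5, 8, 12}  B2 = {2, 4, 5, 8}  B3 = {2, 4, 5, 9}  B4 = {2, 4, 9, 13}  B5 = {4, 9, 13, 14}  B6 = {9, 11, 13, 14}  B7 = {6, 11, 13, 14}  B8 = {6, 7, 11, 14}  B9 = {6, 7, 10, 11}  B10 = {1, 6, 7, 10}  B11 = {0, 1, 7, 10}  B12 = {0, 1, 3, 10}
Tree: B1–B2, B2–B3, B3–B4, B4–B5, B5–B6, B6–B7, B7–B8, B8–B9, B9–B10, B10–B11, B11–B12

Each bag holds 4 vertices, so the decomposition has width 3, which upper-bounds the treewidth. For the lower bound: the 4 vertex sets {5,8,12}, {2}, {4}, {9,11,13,14} are disjoint, each induces a connected subgraph, and every pair is joined by at least one edge of G. Contracting each set to a single vertex therefore yields K_{4} as a minor, and since treewidth is minor-monotone, tw(G) ≥ tw(K_{4}) = 3. Combining the bounds, tw(G) = 3.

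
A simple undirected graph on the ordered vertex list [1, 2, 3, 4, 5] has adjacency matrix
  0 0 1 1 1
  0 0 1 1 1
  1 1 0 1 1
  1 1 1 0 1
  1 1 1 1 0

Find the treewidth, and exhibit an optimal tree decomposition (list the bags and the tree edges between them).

Each bag holds 4 vertices, so the decomposition has width 3, which upper-bounds the treewidth. On the other hand G contains the 4-clique {1, 3, 4, 5}. A clique must lie in a single bag of any decomposition, so no decomposition can have width below 3. Combining the bounds, tw(G) = 3.

Treewidth 3.
Bags: B1 = {1, 3, 4, 5}  B2 = {2, 3, 4, 5}
Tree: B1–B2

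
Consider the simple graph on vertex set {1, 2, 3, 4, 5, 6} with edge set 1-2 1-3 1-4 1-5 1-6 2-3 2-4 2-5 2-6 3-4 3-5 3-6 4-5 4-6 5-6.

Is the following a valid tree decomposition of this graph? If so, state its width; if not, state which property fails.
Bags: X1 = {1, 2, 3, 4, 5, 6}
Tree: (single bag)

Every vertex of G appears in some bag (union = {1, 2, 3, 4, 5, 6}); every edge is covered by a bag; and for each vertex v the set of bags containing v is connected in the bag tree. The decomposition is therefore valid. The largest bag has 6 vertices, so the width is 5.

Yes; width 5.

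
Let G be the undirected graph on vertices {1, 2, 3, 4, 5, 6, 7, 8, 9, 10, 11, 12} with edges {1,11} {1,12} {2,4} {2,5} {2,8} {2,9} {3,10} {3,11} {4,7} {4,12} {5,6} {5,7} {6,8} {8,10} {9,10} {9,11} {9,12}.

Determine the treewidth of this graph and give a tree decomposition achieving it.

Each bag holds 4 vertices, so the decomposition has width 3, which upper-bounds the treewidth. For the lower bound: the 4 vertex sets {5,6,7}, {8}, {2}, {4,9,10,12} are disjoint, each induces a connected subgraph, and every pair is joined by at least one edge of G. Contracting each set to a single vertex therefore yields K_{4} as a minor, and since treewidth is minor-monotone, tw(G) ≥ tw(K_{4}) = 3. Hence tw(G) = 3 exactly.

Treewidth 3.
One such decomposition:
Bags: B1 = {5, 6, 7, 8}  B2 = {2, 5, 7, 8}  B3 = {2, 4, 7, 8}  B4 = {2, 4, 8, 10}  B5 = {2, 4, 9, 10}  B6 = {4, 9, 10, 12}  B7 = {3, 9, 10, 12}  B8 = {3, 9, 11, 12}  B9 = {1, 3, 11, 12}
Tree: B1–B2, B2–B3, B3–B4, B4–B5, B5–B6, B6–B7, B7–B8, B8–B9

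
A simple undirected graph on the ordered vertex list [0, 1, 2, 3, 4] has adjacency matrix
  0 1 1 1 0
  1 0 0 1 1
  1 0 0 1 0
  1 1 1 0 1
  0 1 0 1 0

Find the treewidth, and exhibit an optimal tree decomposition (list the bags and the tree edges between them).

The largest bag has 3 vertices, giving width 2; this decomposition certifies tw(G) ≤ 2. For the lower bound, the 3 vertices {0, 1, 3} are pairwise adjacent, and any tree decomposition puts a clique entirely inside one bag — forcing width ≥ 2. Combining the bounds, tw(G) = 2.

Treewidth 2.
One such decomposition:
Bags: B1 = {0, 2, 3}  B2 = {0, 1, 3}  B3 = {1, 3, 4}
Tree: B1–B2, B2–B3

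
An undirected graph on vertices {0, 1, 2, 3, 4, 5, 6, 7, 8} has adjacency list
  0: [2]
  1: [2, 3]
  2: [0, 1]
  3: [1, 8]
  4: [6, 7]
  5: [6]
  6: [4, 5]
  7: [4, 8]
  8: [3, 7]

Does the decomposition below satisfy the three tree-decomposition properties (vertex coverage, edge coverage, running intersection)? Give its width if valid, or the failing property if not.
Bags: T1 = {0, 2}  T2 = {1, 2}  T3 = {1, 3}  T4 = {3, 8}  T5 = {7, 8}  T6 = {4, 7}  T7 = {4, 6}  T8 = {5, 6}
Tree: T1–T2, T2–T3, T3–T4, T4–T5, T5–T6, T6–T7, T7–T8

Yes; width 1.

Vertex coverage: the bags together contain {0, 1, 2, 3, 4, 5, 6, 7, 8}, the full vertex set. Edge coverage: each edge of G has both endpoints in at least one bag. Running intersection: for every vertex, the bags containing it form a connected subtree. All three properties hold, so this is a valid tree decomposition of width max|bag| − 1 = 1, and hence tw(G) ≤ 1.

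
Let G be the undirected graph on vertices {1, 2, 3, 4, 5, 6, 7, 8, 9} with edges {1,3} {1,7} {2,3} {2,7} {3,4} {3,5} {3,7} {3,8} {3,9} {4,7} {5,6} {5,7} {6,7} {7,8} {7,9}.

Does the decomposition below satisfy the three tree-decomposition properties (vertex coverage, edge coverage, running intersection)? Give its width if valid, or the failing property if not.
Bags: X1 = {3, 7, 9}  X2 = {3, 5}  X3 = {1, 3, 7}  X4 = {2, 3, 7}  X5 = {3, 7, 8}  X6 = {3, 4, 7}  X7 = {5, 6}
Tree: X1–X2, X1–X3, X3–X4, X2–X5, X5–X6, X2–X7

A tree decomposition must satisfy three properties: every vertex lies in some bag; for every edge, both endpoints lie together in some bag; and for every vertex, the bags containing it form a connected subtree. Here edge (7,5) lies in no bag, so the decomposition is invalid.

No — edge (7,5) lies in no bag.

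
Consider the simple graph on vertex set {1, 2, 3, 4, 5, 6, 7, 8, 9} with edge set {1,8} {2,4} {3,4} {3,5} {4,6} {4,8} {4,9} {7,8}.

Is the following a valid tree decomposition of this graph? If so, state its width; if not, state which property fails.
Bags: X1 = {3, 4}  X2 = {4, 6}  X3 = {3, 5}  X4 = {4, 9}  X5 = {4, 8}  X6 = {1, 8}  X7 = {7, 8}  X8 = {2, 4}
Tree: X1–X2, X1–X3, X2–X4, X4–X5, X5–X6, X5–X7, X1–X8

Checking the three conditions: (i) the bags cover all of {1, 2, 3, 4, 5, 6, 7, 8, 9}; (ii) for each edge, some bag contains both endpoints; (iii) the bags containing any fixed vertex form a subtree. All hold, so the decomposition is valid with width 2 − 1 = 1.

Yes; width 1.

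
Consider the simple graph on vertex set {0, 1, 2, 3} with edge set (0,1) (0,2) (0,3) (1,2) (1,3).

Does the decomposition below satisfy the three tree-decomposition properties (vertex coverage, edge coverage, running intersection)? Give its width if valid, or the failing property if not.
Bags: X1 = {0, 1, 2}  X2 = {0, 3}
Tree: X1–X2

No — edge (1,3) lies in no bag.

A tree decomposition must satisfy three properties: every vertex lies in some bag; for every edge, both endpoints lie together in some bag; and for every vertex, the bags containing it form a connected subtree. Here edge (1,3) lies in no bag, so the decomposition is invalid.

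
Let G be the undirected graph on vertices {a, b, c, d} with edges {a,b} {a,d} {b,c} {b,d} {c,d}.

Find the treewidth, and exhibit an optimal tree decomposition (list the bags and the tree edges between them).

Treewidth 2.
Bags: B1 = {a, b, d}  B2 = {b, c, d}
Tree: B1–B2

The largest bag has 3 vertices, giving width 2; this decomposition certifies tw(G) ≤ 2. Conversely, {b, c, d} is a clique of size 3, and the vertices of any clique must share a bag in every tree decomposition; so some bag has ≥ 3 vertices and tw(G) ≥ 2. The upper and lower bounds meet at 2, so that is the treewidth.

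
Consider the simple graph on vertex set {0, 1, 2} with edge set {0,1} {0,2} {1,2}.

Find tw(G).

A width-2 tree decomposition is:
Bags: B1 = {0, 1, 2}
Tree: (single bag)
A single bag containing all 3 vertices is trivially a valid decomposition of width 2. Conversely, {0, 1, 2} is a clique of size 3, and the vertices of any clique must share a bag in every tree decomposition; so some bag has ≥ 3 vertices and tw(G) ≥ 2. The upper and lower bounds meet at 2, so that is the treewidth.

2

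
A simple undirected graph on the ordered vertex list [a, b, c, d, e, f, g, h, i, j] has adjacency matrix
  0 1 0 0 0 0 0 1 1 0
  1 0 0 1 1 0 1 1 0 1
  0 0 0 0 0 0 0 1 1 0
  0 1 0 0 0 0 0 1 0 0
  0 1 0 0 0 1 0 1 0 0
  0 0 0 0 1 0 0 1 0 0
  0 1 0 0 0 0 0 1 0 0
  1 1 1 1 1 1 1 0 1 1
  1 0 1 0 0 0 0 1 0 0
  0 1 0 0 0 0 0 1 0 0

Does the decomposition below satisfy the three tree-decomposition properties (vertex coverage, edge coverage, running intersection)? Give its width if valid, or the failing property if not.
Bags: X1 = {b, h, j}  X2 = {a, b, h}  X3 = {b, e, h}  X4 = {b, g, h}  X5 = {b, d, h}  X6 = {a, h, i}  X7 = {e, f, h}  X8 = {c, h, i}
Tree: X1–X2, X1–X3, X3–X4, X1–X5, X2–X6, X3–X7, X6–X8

Checking the three conditions: (i) the bags cover all of {a, b, c, d, e, f, g, h, i, j}; (ii) for each edge, some bag contains both endpoints; (iii) the bags containing any fixed vertex form a subtree. All hold, so the decomposition is valid with width 3 − 1 = 2.

Yes; width 2.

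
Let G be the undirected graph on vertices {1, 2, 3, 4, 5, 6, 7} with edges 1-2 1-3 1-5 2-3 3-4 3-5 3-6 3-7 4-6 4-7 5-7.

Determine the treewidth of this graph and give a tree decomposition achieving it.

Every bag has size at most 3, so the width is 3 − 1 = 2 and tw(G) ≤ 2. On the other hand G contains the 3-clique {1, 2, 3}. A clique must lie in a single bag of any decomposition, so no decomposition can have width below 2. Therefore the treewidth is 2.

Treewidth 2.
One such decomposition:
Bags: B1 = {3, 5, 7}  B2 = {1, 3, 5}  B3 = {3, 4, 7}  B4 = {3, 4, 6}  B5 = {1, 2, 3}
Tree: B1–B2, B1–B3, B3–B4, B2–B5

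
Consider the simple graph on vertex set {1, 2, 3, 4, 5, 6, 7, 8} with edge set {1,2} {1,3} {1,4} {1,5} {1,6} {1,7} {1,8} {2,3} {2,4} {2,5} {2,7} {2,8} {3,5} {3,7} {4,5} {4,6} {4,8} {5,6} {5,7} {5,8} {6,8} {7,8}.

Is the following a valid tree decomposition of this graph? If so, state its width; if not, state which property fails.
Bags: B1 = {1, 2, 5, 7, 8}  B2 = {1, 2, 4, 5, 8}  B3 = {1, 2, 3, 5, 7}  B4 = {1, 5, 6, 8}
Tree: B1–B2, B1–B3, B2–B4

A tree decomposition must satisfy three properties: every vertex lies in some bag; for every edge, both endpoints lie together in some bag; and for every vertex, the bags containing it form a connected subtree. Here edge (4,6) lies in no bag, so the decomposition is invalid.

No — edge (4,6) lies in no bag.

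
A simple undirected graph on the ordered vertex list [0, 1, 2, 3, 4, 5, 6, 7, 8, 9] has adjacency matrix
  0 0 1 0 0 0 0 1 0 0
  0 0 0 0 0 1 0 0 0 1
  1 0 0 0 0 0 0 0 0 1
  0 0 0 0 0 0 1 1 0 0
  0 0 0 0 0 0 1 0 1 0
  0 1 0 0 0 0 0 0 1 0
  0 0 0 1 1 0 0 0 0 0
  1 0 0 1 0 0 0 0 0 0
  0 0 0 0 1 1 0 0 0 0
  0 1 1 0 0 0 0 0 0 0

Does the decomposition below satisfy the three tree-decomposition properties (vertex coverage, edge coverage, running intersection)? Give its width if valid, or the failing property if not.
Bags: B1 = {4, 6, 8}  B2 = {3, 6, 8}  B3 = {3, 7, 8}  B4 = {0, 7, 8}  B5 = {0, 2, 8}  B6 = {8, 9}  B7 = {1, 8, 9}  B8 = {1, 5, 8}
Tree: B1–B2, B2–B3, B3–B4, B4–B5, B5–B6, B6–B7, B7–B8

A tree decomposition must satisfy three properties: every vertex lies in some bag; for every edge, both endpoints lie together in some bag; and for every vertex, the bags containing it form a connected subtree. Here edge (2,9) lies in no bag, so the decomposition is invalid.

No — edge (2,9) lies in no bag.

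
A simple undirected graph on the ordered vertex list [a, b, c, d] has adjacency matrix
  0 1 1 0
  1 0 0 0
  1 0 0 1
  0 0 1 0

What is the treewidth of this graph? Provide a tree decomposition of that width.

Treewidth 1.
One such decomposition:
Bags: B1 = {a, c}  B2 = {c, d}  B3 = {a, b}
Tree: B1–B2, B1–B3

Each bag holds 2 vertices, so the decomposition has width 1, which upper-bounds the treewidth. G has an edge, so its treewidth is at least 1. Combining the bounds, tw(G) = 1.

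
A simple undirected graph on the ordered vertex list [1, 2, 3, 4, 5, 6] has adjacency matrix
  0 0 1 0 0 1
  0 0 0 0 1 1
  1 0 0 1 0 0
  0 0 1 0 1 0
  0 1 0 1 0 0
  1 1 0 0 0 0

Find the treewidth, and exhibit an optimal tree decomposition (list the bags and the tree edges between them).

Treewidth 2.
One optimal decomposition is:
Bags: B1 = {2, 5, 6}  B2 = {1, 5, 6}  B3 = {1, 3, 5}  B4 = {3, 4, 5}
Tree: B1–B2, B2–B3, B3–B4

The largest bag has 3 vertices, giving width 2; this decomposition certifies tw(G) ≤ 2. Since 5–2–6–1–3–4–5 is a cycle in G, G is not acyclic. Forests are exactly the graphs of treewidth ≤ 1, so tw(G) ≥ 2. Therefore the treewidth is 2.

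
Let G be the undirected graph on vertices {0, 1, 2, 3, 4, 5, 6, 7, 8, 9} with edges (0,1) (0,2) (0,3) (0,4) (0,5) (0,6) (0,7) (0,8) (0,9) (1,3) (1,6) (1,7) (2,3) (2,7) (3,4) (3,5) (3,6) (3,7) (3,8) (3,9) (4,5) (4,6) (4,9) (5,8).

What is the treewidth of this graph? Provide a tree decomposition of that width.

Treewidth 3.
One optimal decomposition is:
Bags: B1 = {0, 1, 3, 6}  B2 = {0, 3, 4, 6}  B3 = {0, 3, 4, 5}  B4 = {0, 1, 3, 7}  B5 = {0, 2, 3, 7}  B6 = {0, 3, 5, 8}  B7 = {0, 3, 4, 9}
Tree: B1–B2, B2–B3, B1–B4, B4–B5, B3–B6, B3–B7

Each bag holds 4 vertices, so the decomposition has width 3, which upper-bounds the treewidth. For the lower bound, the 4 vertices {0, 1, 3, 6} are pairwise adjacent, and any tree decomposition puts a clique entirely inside one bag — forcing width ≥ 3. Combining the bounds, tw(G) = 3.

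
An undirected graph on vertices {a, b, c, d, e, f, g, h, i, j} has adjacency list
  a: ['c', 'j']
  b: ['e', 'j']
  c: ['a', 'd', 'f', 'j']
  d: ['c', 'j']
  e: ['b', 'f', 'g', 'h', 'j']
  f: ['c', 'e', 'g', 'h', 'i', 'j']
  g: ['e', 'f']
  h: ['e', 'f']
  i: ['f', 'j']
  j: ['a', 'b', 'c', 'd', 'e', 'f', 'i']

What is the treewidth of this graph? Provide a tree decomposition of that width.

The largest bag has 3 vertices, giving width 2; this decomposition certifies tw(G) ≤ 2. For the lower bound, the 3 vertices {e, f, g} are pairwise adjacent, and any tree decomposition puts a clique entirely inside one bag — forcing width ≥ 2. Hence tw(G) = 2 exactly.

Treewidth 2.
Bags: B1 = {e, f, j}  B2 = {e, f, g}  B3 = {c, f, j}  B4 = {a, c, j}  B5 = {f, i, j}  B6 = {c, d, j}  B7 = {e, f, h}  B8 = {b, e, j}
Tree: B1–B2, B1–B3, B3–B4, B3–B5, B4–B6, B1–B7, B1–B8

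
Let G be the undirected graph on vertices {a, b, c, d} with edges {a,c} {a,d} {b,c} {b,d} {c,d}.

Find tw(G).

A width-2 tree decomposition is:
Bags: B1 = {a, c, d}  B2 = {b, c, d}
Tree: B1–B2
The largest bag has 3 vertices, giving width 2; this decomposition certifies tw(G) ≤ 2. On the other hand G contains the 3-clique {a, c, d}. A clique must lie in a single bag of any decomposition, so no decomposition can have width below 2. Combining the bounds, tw(G) = 2.

2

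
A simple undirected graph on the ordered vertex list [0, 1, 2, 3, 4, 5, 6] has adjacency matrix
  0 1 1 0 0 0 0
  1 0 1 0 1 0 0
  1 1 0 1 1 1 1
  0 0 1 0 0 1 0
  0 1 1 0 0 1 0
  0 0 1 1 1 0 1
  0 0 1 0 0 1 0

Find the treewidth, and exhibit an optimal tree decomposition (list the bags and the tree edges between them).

Every bag has size at most 3, so the width is 3 − 1 = 2 and tw(G) ≤ 2. For the lower bound, the 3 vertices {0, 1, 2} are pairwise adjacent, and any tree decomposition puts a clique entirely inside one bag — forcing width ≥ 2. Hence tw(G) = 2 exactly.

Treewidth 2.
Bags: B1 = {2, 4, 5}  B2 = {1, 2, 4}  B3 = {2, 5, 6}  B4 = {2, 3, 5}  B5 = {0, 1, 2}
Tree: B1–B2, B1–B3, B1–B4, B2–B5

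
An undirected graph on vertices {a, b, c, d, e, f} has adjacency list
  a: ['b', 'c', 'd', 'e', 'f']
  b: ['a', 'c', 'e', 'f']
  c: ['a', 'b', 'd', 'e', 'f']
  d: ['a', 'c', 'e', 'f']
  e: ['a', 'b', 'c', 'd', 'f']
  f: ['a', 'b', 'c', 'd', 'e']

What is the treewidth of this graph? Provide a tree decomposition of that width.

Treewidth 4.
One such decomposition:
Bags: B1 = {a, c, d, e, f}  B2 = {a, b, c, e, f}
Tree: B1–B2

The largest bag has 5 vertices, giving width 4; this decomposition certifies tw(G) ≤ 4. Conversely, {a, c, d, e, f} is a clique of size 5, and the vertices of any clique must share a bag in every tree decomposition; so some bag has ≥ 5 vertices and tw(G) ≥ 4. Combining the bounds, tw(G) = 4.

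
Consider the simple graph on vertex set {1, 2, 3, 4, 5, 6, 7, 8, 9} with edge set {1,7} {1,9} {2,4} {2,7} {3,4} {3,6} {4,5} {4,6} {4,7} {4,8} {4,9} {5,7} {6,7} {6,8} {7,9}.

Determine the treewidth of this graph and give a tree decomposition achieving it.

Treewidth 2.
One such decomposition:
Bags: B1 = {2, 4, 7}  B2 = {4, 5, 7}  B3 = {4, 6, 7}  B4 = {4, 6, 8}  B5 = {3, 4, 6}  B6 = {4, 7, 9}  B7 = {1, 7, 9}
Tree: B1–B2, B1–B3, B3–B4, B4–B5, B1–B6, B6–B7

The largest bag has 3 vertices, giving width 2; this decomposition certifies tw(G) ≤ 2. On the other hand G contains the 3-clique {1, 7, 9}. A clique must lie in a single bag of any decomposition, so no decomposition can have width below 2. Therefore the treewidth is 2.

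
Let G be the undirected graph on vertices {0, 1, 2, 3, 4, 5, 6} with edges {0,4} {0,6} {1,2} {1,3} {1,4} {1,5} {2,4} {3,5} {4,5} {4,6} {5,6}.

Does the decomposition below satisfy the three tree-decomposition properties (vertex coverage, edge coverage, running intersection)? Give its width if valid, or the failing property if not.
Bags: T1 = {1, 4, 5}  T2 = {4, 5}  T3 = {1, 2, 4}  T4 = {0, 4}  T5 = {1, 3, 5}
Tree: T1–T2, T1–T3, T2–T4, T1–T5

No — vertex 6 appears in no bag.

A tree decomposition must satisfy three properties: every vertex lies in some bag; for every edge, both endpoints lie together in some bag; and for every vertex, the bags containing it form a connected subtree. Here vertex 6 appears in no bag, so the decomposition is invalid.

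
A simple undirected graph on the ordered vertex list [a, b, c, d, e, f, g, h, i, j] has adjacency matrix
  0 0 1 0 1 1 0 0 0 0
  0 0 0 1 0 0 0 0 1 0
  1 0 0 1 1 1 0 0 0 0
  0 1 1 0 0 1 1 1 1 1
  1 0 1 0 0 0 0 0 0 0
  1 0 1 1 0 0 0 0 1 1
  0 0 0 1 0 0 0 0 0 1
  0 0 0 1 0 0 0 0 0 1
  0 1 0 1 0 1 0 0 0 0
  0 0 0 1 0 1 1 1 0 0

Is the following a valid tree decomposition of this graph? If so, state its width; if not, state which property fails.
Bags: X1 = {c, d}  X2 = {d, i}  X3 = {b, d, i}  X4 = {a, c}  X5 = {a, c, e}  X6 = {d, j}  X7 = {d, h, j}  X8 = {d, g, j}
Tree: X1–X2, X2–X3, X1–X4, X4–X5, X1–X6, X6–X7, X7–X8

A tree decomposition must satisfy three properties: every vertex lies in some bag; for every edge, both endpoints lie together in some bag; and for every vertex, the bags containing it form a connected subtree. Here vertex f appears in no bag, so the decomposition is invalid.

No — vertex f appears in no bag.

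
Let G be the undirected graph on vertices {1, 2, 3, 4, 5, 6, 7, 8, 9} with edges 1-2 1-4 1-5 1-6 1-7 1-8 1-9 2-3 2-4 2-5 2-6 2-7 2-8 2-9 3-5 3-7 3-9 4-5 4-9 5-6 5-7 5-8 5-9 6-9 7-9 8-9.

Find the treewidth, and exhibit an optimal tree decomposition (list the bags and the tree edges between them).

Every bag has size at most 5, so the width is 5 − 1 = 4 and tw(G) ≤ 4. For the lower bound, the 5 vertices {1, 2, 5, 8, 9} are pairwise adjacent, and any tree decomposition puts a clique entirely inside one bag — forcing width ≥ 4. Therefore the treewidth is 4.

Treewidth 4.
Bags: B1 = {1, 2, 5, 7, 9}  B2 = {1, 2, 5, 6, 9}  B3 = {1, 2, 4, 5, 9}  B4 = {1, 2, 5, 8, 9}  B5 = {2, 3, 5, 7, 9}
Tree: B1–B2, B1–B3, B3–B4, B1–B5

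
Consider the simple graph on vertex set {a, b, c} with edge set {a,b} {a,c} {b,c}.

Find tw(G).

2

A width-2 tree decomposition is:
Bags: B1 = {a, b, c}
Tree: (single bag)
A single bag containing all 3 vertices is trivially a valid decomposition of width 2. Conversely, {a, b, c} is a clique of size 3, and the vertices of any clique must share a bag in every tree decomposition; so some bag has ≥ 3 vertices and tw(G) ≥ 2. Therefore the treewidth is 2.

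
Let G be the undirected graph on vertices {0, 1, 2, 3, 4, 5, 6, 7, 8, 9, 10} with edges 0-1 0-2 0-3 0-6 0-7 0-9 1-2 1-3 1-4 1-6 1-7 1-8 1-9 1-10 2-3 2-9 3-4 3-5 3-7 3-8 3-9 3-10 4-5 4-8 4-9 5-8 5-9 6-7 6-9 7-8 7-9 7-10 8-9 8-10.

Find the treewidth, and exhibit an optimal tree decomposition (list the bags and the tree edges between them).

Each bag holds 5 vertices, so the decomposition has width 4, which upper-bounds the treewidth. On the other hand G contains the 5-clique {0, 1, 2, 3, 9}. A clique must lie in a single bag of any decomposition, so no decomposition can have width below 4. Hence tw(G) = 4 exactly.

Treewidth 4.
One such decomposition:
Bags: B1 = {1, 3, 7, 8, 9}  B2 = {0, 1, 3, 7, 9}  B3 = {0, 1, 2, 3, 9}  B4 = {0, 1, 6, 7, 9}  B5 = {1, 3, 7, 8, 10}  B6 = {1, 3, 4, 8, 9}  B7 = {3, 4, 5, 8, 9}
Tree: B1–B2, B2–B3, B2–B4, B1–B5, B1–B6, B6–B7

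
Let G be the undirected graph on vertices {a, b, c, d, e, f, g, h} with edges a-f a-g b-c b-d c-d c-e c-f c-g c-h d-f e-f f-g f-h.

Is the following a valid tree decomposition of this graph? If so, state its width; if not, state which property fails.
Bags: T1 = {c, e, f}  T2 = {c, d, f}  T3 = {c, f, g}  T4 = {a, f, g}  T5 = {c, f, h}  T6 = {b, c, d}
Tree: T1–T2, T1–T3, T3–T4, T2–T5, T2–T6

Vertex coverage: the bags together contain {a, b, c, d, e, f, g, h}, the full vertex set. Edge coverage: each edge of G has both endpoints in at least one bag. Running intersection: for every vertex, the bags containing it form a connected subtree. All three properties hold, so this is a valid tree decomposition of width max|bag| − 1 = 2, and hence tw(G) ≤ 2.

Yes; width 2.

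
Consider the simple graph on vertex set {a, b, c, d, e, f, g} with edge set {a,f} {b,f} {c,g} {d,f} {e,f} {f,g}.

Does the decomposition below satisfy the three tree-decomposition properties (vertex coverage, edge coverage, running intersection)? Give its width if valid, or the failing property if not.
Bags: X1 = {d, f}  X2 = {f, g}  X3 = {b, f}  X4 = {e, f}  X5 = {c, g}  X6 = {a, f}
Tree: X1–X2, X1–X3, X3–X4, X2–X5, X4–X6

Yes; width 1.

Vertex coverage: the bags together contain {a, b, c, d, e, f, g}, the full vertex set. Edge coverage: each edge of G has both endpoints in at least one bag. Running intersection: for every vertex, the bags containing it form a connected subtree. All three properties hold, so this is a valid tree decomposition of width max|bag| − 1 = 1, and hence tw(G) ≤ 1.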